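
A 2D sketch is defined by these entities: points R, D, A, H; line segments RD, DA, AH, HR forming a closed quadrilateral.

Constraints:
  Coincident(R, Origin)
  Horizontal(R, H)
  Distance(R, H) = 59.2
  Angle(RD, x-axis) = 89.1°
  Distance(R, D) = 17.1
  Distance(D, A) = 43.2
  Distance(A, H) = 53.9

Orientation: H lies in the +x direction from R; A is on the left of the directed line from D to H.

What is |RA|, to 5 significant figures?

56.398

Checks: RD at 89.10° ✓; |DA| = 43.20 ✓; |AH| = 53.90 ✓.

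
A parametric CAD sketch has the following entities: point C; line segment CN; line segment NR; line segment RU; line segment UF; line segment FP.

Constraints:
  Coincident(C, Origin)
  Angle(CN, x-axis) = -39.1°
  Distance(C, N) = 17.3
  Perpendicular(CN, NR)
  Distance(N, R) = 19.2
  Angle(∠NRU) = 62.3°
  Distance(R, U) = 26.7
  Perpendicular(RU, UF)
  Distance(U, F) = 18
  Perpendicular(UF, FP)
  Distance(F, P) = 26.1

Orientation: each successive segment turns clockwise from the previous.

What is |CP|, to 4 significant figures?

25.31

RU is perpendicular to UF, so UF runs at 23.20°; with |UF| = 18.0, F = (7.343, 5.821). The perpendicularity gives FP at right angles to UF, so FP runs at -66.80°; with |FP| = 26.1, P = (17.62, -18.17). Then |CP| = |P − C| = 25.31.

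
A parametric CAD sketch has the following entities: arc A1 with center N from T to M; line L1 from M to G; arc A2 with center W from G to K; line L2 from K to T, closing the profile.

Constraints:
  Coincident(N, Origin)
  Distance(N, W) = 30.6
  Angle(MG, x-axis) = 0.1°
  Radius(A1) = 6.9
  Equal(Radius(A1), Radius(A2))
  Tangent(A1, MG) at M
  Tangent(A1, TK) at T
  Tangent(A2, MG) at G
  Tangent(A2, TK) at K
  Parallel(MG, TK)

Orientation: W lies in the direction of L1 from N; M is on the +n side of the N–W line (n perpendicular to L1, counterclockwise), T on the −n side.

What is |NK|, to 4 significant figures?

31.37

Tangency of A1 to both parallel lines with radius 6.9 puts M and T at N ± 6.9·n: M = (-0.01204, 6.900), T = (0.01204, -6.900). Equal radii place G and K the same way about W: G = W + 6.9·n = (30.59, 6.953), K = W − 6.9·n = (30.61, -6.847). Then |NK| = |K − N| = 31.37.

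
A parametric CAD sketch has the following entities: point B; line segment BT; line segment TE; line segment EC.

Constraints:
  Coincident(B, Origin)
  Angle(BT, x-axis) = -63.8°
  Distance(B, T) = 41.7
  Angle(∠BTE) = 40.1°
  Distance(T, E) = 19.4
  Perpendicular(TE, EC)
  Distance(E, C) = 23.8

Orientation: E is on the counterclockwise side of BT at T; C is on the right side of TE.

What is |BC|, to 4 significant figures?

52.18

B is at the origin; BT runs at -63.8° with length 41.7, so T = 41.7·(cos -63.8°, sin -63.8°) = (18.41, -37.42). ∠BTE = 40.1°, so TE runs at -63.8° + (180° − 40.1°) = 76.10° from the x-axis; with |TE| = 19.4, E = T + 19.4·(cos 76.10°, sin 76.10°) = (23.07, -18.58). The perpendicularity gives EC at right angles to TE; with |EC| = 23.8 on the right of TE, C = E + 23.8·(0.9707, -0.2402) = (46.17, -24.30). Then |BC| = |C − B| = 52.18.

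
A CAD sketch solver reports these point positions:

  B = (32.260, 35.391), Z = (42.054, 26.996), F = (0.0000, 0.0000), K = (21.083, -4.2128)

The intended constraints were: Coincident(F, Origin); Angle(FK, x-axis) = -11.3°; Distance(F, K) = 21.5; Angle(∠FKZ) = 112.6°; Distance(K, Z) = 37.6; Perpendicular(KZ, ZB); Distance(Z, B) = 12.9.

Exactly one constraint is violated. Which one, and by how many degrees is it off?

Perpendicular(KZ, ZB) — off by 6.70°.

F = (0.00, 0.00) ✓; FK at -11.30° ✓; |FK| = 21.50 ✓; ∠FKZ = 112.6° ✓; |KZ| = 37.60 ✓; ∠(KZ, ZB) = 83.30° ✗; |ZB| = 12.90 ✓.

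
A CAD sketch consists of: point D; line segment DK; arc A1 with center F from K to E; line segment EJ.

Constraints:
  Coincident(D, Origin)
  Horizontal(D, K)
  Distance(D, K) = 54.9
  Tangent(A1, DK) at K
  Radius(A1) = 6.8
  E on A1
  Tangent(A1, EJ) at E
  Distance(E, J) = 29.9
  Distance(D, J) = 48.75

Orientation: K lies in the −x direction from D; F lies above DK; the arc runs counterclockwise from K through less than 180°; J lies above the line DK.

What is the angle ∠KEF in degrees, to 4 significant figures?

56.42°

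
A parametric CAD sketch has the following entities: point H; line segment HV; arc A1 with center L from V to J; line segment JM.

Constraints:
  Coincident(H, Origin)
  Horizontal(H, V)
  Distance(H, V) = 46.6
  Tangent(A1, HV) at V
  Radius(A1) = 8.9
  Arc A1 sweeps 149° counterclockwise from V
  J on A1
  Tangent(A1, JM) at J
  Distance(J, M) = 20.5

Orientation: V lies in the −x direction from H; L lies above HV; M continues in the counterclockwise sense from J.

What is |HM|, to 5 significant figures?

65.456

H is at the origin; H and V share the same y with |HV| = 46.6 and V on the −x side, so V = (-46.600, 0.0000). A1 meets HV tangentially, so LV is at right angles to HV, so L = V + (0, 8.9) = (-46.600, 8.9000). On A1, V sits at bearing -90° from L; a 149° counterclockwise sweep puts J at bearing 59°, so J = L + 8.9·(cos 59°, sin 59°) = (-42.016, 16.529). Tangency of A1 to JM means the radius LJ is perpendicular to JM, so JM runs along (−sin 59°, cos 59°); with |JM| = 20.5, M = (-59.588, 27.087). Then |HM| = |M − H| = 65.456.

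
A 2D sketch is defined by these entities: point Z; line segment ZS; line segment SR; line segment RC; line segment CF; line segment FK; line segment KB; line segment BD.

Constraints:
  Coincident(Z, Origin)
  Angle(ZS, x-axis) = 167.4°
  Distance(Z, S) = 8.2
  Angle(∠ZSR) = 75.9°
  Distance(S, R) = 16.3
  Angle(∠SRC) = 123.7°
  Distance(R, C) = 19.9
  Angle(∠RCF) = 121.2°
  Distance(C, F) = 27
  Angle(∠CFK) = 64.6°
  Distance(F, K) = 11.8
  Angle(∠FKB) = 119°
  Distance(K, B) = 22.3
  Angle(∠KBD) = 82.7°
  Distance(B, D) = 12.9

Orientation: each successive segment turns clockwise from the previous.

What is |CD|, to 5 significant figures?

0.96285

∠FKB = 119.0° gives KB at 131.80° from the x-axis; with |KB| = 22.3, B = (9.3996, 11.568). ∠KBD = 82.7° gives BD at 34.500° from the x-axis; with |BD| = 12.9, D = (20.031, 18.874). Then |CD| = |D − C| = 0.96285.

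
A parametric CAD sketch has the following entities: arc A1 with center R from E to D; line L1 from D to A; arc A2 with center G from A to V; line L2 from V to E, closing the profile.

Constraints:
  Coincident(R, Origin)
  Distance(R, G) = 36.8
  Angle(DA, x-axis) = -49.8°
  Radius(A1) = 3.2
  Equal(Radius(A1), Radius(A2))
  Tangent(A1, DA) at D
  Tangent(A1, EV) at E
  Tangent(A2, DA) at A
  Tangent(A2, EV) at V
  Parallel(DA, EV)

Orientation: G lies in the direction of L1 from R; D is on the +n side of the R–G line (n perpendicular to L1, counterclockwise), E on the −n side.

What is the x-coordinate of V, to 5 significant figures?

21.309

Tangency of A1 to both parallel lines with radius 3.2 puts D and E at R ± 3.2·n: D = (2.4441, 2.0655), E = (-2.4441, -2.0655). Equal radii place A and V the same way about G: A = G + 3.2·n = (26.197, -26.042), V = G − 3.2·n = (21.309, -30.173). So V.x = 21.309.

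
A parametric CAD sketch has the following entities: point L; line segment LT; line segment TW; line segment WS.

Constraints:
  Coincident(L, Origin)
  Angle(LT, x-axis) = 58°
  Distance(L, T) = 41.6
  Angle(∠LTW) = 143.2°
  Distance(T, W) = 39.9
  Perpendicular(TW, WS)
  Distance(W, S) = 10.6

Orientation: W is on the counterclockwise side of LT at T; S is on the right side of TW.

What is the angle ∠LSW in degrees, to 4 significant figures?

64.12°

L is at the origin; LT runs at 58.0° with length 41.6, so T = 41.6·(cos 58.0°, sin 58.0°) = (22.04, 35.28). ∠LTW = 143.2°, so TW runs at 58.0° + (180° − 143.2°) = 94.80° from the x-axis; with |TW| = 39.9, W = T + 39.9·(cos 94.80°, sin 94.80°) = (18.71, 75.04). TW ⟂ WS; with |WS| = 10.6 on the right of TW, S = W + 10.6·(0.9965, 0.08368) = (29.27, 75.93). Then cos ∠LSW = SL·SW / (|SL||SW|), giving 64.12°.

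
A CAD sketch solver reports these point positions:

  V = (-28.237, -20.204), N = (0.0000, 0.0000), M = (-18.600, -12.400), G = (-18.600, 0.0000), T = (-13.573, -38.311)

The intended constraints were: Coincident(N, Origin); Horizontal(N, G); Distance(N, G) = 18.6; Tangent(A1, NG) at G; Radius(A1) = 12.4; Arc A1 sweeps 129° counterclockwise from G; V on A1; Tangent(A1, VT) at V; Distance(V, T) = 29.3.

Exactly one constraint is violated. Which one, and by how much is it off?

Distance(V, T) = 29.3 — off by 6.00.

N = (0.00, 0.00) ✓; N.y = 0.00, G.y = 0.00 ✓; |NG| = 18.60 ✓; ∠(MG, GN) = 90.00° ✓; |MG| = 12.40 ✓; bearing(M→V) − bearing(M→G) = 129.0° ✓; |MV| = 12.40 ✓; ∠(MV, VT) = 90.00° ✓; |VT| = 23.30 ✗.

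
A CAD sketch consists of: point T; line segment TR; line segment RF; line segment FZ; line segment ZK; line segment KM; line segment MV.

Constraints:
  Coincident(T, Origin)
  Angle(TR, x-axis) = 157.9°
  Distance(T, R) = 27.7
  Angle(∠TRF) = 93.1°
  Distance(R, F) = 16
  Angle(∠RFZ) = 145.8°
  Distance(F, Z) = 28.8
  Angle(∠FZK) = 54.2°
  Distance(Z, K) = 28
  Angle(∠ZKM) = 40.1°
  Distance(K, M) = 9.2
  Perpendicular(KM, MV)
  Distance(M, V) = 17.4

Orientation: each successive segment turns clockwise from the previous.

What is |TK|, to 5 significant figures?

15.126

∠RFZ = 145.8° gives FZ at 36.800° from the x-axis; with |FZ| = 28.8, Z = (2.6053, 42.802). ∠FZK = 54.2° gives ZK at -89.000° from the x-axis; with |ZK| = 28.0, K = (3.0940, 14.806). Then |TK| = |K − T| = 15.126.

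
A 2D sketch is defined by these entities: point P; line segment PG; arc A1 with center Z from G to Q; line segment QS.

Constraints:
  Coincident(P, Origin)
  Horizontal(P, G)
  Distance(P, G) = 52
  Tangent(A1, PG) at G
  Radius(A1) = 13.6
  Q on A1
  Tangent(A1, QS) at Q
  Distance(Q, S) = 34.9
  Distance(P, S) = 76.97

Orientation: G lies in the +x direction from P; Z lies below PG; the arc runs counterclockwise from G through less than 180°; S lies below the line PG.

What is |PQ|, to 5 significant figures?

45.210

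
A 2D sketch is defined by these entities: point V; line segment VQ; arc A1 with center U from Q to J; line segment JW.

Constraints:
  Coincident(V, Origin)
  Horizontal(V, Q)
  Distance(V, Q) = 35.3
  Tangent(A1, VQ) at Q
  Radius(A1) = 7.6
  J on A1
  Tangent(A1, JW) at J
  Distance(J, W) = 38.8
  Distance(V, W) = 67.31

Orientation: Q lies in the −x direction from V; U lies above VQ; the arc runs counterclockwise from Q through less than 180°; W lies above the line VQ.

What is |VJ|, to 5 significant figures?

31.390

V is at the origin; V and Q share the same y with |VQ| = 35.3 and Q on the −x side, so Q = (-35.300, 0.0000). Since A1 is tangent to VQ there, UQ ⟂ VQ, so U = Q + (0, 7.6) = (-35.300, 7.6000). Since UJ ⟂ JW (tangency), |UW| = √(7.6² + 38.8²) = 39.537 regardless of where J sits on A1. So W lies on both circle(V, 67.31) and circle(U, 39.537); the above-VQ intersection is W = (-51.056, 43.862). J is the foot of the tangent from W: J = (-29.042, 11.912).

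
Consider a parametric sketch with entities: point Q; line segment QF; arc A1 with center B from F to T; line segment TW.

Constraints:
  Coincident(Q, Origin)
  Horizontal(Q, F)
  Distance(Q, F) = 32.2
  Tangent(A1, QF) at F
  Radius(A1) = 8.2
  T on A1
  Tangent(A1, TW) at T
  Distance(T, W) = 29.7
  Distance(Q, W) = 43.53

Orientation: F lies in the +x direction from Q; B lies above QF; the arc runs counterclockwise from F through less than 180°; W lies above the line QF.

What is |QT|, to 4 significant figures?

41.03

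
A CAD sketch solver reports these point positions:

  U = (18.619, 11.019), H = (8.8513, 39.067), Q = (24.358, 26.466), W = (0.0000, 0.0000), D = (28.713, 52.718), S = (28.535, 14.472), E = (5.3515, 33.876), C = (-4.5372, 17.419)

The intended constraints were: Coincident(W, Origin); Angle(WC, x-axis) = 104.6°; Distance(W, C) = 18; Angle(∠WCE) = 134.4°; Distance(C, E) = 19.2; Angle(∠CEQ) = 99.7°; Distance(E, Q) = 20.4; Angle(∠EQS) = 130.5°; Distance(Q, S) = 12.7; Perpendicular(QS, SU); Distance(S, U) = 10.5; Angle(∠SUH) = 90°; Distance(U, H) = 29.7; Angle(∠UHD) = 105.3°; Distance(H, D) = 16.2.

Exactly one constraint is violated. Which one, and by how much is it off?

Distance(H, D) = 16.2 — off by 7.90.

W = (0.00, 0.00) ✓; WC at 104.6° ✓; |WC| = 18.00 ✓; ∠WCE = 134.4° ✓; |CE| = 19.20 ✓; ∠CEQ = 99.70° ✓; |EQ| = 20.40 ✓; ∠EQS = 130.5° ✓; |QS| = 12.70 ✓; ∠(QS, SU) = 90.00° ✓; |SU| = 10.50 ✓; ∠SUH = 90.00° ✓; |UH| = 29.70 ✓; ∠UHD = 105.3° ✓; |HD| = 24.10 ✗.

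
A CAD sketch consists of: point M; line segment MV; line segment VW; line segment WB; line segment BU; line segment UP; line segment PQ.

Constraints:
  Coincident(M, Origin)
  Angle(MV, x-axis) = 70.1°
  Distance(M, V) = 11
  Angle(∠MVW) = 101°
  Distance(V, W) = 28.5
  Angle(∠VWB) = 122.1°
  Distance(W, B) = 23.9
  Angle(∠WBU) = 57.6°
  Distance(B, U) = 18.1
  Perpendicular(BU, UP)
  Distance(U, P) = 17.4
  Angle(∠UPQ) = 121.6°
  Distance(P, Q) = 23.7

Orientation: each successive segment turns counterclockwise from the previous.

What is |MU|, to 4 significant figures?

26.88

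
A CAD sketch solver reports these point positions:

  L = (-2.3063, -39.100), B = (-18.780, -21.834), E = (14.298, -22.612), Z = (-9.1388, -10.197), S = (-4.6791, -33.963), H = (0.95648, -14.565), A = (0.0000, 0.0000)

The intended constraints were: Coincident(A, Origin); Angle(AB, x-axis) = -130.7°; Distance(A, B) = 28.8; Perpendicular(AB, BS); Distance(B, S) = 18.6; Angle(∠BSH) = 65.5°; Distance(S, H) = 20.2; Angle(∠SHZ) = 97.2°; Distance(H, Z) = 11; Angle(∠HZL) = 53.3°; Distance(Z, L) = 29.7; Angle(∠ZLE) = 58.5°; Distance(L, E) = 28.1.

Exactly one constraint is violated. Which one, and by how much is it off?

Distance(L, E) = 28.1 — off by 4.70.

A = (0.00, 0.00) ✓; AB at -130.7° ✓; |AB| = 28.80 ✓; ∠(AB, BS) = 90.00° ✓; |BS| = 18.60 ✓; ∠BSH = 65.50° ✓; |SH| = 20.20 ✓; ∠SHZ = 97.20° ✓; |HZ| = 11.00 ✓; ∠HZL = 53.30° ✓; |ZL| = 29.70 ✓; ∠ZLE = 58.50° ✓; |LE| = 23.40 ✗.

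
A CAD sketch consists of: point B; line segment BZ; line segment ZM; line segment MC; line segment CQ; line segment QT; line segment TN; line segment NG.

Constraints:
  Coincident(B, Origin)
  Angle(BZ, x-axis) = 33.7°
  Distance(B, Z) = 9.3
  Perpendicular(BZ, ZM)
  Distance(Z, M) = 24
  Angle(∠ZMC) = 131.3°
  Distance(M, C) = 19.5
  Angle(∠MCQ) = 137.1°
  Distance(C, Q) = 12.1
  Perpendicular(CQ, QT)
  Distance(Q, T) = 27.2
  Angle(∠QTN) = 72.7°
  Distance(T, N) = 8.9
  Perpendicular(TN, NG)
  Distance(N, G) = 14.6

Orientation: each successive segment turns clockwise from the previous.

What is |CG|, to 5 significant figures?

13.258

∠QTN = 72.7° gives TN at 14.800° from the x-axis; with |TN| = 8.9, N = (-0.093020, -14.757). TN is perpendicular to NG, so NG runs at -75.200°; with |NG| = 14.6, G = (3.6365, -28.873). Then |CG| = |G − C| = 13.258.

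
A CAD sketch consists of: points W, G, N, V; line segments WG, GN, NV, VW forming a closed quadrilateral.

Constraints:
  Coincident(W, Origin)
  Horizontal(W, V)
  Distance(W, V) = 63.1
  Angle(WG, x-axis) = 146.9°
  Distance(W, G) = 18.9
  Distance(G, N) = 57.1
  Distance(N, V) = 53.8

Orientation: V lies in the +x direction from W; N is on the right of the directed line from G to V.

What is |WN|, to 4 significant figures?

39.39

W is at the origin; WV is horizontal with |WV| = 63.1 and V in +x, so V = (63.1, 0). WG runs at 146.9° with |WG| = 18.9, so G = (-15.83, 10.32). N is determined by |GN| = 57.1 and |NV| = 53.8 together: it lies at the intersection of circle(G, 57.1) and circle(V, 53.8). With |GV| = 79.60, the foot of the radical line on GV is 42.10 from G and the perpendicular offset is √(57.1² − 42.10²) = 38.57. Taking the right-of-GV solution: N = (20.91, -33.39).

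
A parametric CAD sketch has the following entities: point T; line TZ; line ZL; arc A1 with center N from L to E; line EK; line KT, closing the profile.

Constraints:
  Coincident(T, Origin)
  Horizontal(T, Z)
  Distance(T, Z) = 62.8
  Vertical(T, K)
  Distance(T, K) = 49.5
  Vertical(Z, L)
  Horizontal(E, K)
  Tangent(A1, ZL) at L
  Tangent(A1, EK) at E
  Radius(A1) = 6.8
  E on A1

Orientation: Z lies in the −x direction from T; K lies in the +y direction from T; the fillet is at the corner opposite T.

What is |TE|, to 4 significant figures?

74.74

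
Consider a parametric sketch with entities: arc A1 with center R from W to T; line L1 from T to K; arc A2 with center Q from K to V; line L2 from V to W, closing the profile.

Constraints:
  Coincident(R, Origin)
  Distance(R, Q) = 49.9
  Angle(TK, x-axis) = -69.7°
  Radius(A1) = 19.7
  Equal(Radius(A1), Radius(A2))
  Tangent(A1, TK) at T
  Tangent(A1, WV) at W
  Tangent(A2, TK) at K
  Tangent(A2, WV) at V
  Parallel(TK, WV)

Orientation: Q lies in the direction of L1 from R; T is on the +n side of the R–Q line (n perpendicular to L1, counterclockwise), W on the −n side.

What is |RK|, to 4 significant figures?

53.65

The slot axis is L1's direction at -69.7°, so u = (cos -69.7°, sin -69.7°) = (0.3469, -0.9379) and n = (−sin -69.7°, cos -69.7°) = (0.9379, 0.3469). R is at the origin and Q lies 49.9 along u from R, so Q = 49.9·u = (17.31, -46.80). Tangency of A1 to both parallel lines with radius 19.7 puts T and W at R ± 19.7·n: T = (18.48, 6.835), W = (-18.48, -6.835). Equal radii place K and V the same way about Q: K = Q + 19.7·n = (35.79, -39.97), V = Q − 19.7·n = (-1.164, -53.64). Then |RK| = |K − R| = 53.65.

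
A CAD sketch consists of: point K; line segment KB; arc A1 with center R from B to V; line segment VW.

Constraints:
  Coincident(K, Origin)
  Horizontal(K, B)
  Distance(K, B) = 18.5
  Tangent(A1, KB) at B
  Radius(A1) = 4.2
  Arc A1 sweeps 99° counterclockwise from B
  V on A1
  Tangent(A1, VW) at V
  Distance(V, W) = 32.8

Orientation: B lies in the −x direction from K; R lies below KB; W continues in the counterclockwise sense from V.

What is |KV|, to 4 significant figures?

23.16

K is at the origin; K and B share the same y with |KB| = 18.5 and B on the −x side, so B = (-18.50, 0.000). Tangency of A1 to KB means the radius RB is perpendicular to KB, so R = B + (0, -4.2) = (-18.50, -4.200). On A1, B sits at bearing 90° from R; a 99° counterclockwise sweep puts V at bearing 189°, so V = R + 4.2·(cos 189°, sin 189°) = (-22.65, -4.857). Then |KV| = |V − K| = 23.16.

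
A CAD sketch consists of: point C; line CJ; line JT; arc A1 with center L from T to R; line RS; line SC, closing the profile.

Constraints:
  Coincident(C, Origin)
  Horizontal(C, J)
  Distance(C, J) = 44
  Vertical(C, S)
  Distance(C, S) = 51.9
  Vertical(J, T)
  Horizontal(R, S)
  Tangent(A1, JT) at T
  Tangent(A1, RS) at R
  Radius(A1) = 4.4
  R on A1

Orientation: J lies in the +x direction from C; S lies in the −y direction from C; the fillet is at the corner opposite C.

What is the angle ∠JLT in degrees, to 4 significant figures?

84.71°

C is at the origin; C and J share the same y with |CJ| = 44.0 and J on the +x side, so J = (44.00, 0.000). C and S share the same x with |CS| = 51.9 and S on the −y side, so S = (0.000, -51.90). The virtual corner opposite C is at (44.00, -51.90). A1 meets JT tangentially, so LT is at right angles to JT and the tangent condition forces LR to be normal to RS, with radius 4.4, so the center L sits 4.4 in from both sides at L = (39.60, -47.50). That places the tangent points at T = (44.00, -47.50) on JT and R = (39.60, -51.90) on RS. Then cos ∠JLT = LJ·LT / (|LJ||LT|), giving 84.71°.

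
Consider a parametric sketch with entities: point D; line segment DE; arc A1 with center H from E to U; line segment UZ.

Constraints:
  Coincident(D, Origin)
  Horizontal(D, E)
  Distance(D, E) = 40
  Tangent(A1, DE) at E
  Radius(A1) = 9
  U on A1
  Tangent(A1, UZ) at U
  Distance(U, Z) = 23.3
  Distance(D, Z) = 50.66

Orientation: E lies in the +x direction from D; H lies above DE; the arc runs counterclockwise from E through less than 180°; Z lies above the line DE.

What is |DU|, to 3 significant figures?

49.8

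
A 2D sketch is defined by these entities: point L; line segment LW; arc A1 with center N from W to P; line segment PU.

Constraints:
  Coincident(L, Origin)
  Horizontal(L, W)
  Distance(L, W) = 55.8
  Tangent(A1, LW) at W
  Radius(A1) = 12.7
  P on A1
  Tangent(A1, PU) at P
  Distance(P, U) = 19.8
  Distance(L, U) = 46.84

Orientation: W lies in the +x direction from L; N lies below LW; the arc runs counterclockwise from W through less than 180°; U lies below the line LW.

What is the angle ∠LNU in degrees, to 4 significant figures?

52.63°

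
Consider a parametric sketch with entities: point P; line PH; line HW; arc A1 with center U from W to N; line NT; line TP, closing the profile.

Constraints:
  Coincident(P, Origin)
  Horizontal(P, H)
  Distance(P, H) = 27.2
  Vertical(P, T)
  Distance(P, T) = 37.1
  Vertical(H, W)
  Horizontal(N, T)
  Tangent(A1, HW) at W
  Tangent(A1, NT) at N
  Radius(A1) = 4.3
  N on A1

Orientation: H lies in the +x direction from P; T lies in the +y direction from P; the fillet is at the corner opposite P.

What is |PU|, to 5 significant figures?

40.003

P is at the origin; P and H share the same y with |PH| = 27.2 and H on the +x side, so H = (27.200, 0.0000). P and T share the same x with |PT| = 37.1 and T on the +y side, so T = (0.0000, 37.100). The virtual corner opposite P is at (27.200, 37.100). Since A1 is tangent to HW there, UW ⟂ HW and A1 meets NT tangentially, so UN is at right angles to NT, with radius 4.3, so the center U sits 4.3 in from both sides at U = (22.900, 32.800). Then |PU| = |U − P| = 40.003.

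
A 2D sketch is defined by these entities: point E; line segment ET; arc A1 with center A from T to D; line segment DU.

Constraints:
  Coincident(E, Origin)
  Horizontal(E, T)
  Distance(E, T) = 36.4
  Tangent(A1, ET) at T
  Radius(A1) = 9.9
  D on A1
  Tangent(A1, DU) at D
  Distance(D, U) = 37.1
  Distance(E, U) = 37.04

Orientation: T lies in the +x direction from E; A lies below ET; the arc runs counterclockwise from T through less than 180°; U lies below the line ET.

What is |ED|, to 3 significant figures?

28.4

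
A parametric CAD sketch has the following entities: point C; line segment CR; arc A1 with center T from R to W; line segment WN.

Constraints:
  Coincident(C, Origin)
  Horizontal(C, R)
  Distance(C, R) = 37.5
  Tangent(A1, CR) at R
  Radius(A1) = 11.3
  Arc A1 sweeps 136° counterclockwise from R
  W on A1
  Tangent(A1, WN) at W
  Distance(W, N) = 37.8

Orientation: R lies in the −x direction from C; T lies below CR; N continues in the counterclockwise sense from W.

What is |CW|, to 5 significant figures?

49.336

A1 meets CR tangentially, so TR is at right angles to CR, so T = R + (0, -11.3) = (-37.500, -11.300). On A1, R sits at bearing 90° from T; a 136° counterclockwise sweep puts W at bearing 226°, so W = T + 11.3·(cos 226°, sin 226°) = (-45.350, -19.429). Then |CW| = |W − C| = 49.336.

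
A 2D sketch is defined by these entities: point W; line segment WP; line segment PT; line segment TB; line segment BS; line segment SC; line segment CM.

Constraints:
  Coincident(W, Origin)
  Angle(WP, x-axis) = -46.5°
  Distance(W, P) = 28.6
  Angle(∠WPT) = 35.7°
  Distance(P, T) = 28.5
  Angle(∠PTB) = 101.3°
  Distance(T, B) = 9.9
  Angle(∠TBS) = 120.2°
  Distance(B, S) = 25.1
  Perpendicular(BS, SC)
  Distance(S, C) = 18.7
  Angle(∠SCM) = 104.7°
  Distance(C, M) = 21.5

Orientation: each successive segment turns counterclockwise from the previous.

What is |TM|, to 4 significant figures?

18.15

W is at the origin; WP runs at -46.5° with length 28.6, so P = (19.69, -20.75). ∠WPT = 35.7° gives PT at 97.80° from the x-axis; with |PT| = 28.5, T = (15.82, 7.491). ∠PTB = 101.3° gives TB at 176.5° from the x-axis; with |TB| = 9.9, B = (5.938, 8.095). ∠TBS = 120.2° gives BS at -123.7° from the x-axis; with |BS| = 25.1, S = (-7.989, -12.79). BS ⟂ SC, so SC runs at -33.70°; with |SC| = 18.7, C = (7.568, -23.16). ∠SCM = 104.7° gives CM at 41.60° from the x-axis; with |CM| = 21.5, M = (23.65, -8.888). Then |TM| = |M − T| = 18.15.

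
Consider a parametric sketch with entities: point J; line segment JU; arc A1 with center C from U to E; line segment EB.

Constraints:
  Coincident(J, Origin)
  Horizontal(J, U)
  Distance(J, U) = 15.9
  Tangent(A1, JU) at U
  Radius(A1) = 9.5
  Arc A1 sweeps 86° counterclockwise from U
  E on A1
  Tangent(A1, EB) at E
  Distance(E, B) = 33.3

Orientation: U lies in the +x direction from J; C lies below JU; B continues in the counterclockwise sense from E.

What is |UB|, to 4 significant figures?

43.68

J is at the origin; JU is horizontal with |JU| = 15.9 and U on the +x side, so U = (15.90, 0.000). A1 meets JU tangentially, so CU is at right angles to JU, so C = U + (0, -9.5) = (15.90, -9.500). On A1, U sits at bearing 90° from C; an 86° counterclockwise sweep puts E at bearing 176°, so E = C + 9.5·(cos 176°, sin 176°) = (6.423, -8.837). Tangency of A1 to EB means the radius CE is perpendicular to EB, so EB runs along (−sin 176°, cos 176°); with |EB| = 33.3, B = (4.100, -42.06). Then |UB| = |B − U| = 43.68.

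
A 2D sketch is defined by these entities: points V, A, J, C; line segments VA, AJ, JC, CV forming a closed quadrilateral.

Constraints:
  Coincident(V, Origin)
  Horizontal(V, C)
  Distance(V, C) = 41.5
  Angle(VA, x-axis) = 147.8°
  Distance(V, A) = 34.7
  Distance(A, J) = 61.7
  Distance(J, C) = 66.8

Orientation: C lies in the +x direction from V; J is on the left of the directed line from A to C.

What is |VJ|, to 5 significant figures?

63.151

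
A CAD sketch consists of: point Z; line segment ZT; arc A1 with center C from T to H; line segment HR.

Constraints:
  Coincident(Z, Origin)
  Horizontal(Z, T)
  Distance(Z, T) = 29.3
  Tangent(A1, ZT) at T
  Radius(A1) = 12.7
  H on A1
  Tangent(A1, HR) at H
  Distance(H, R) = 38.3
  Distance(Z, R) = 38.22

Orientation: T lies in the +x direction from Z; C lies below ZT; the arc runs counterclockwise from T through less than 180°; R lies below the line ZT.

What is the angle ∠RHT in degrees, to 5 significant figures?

151.26°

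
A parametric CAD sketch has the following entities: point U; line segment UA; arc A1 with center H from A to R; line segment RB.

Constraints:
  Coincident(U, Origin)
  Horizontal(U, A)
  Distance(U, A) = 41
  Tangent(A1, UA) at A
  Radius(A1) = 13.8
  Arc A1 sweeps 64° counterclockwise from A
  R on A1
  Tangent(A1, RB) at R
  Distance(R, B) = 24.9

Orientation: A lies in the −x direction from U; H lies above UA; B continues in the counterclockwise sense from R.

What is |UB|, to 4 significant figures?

34.94

On A1, A sits at bearing -90° from H; a 64° counterclockwise sweep puts R at bearing -26°, so R = H + 13.8·(cos -26°, sin -26°) = (-28.60, 7.750). Since A1 is tangent to RB there, HR ⟂ RB, so RB runs along (−sin -26°, cos -26°); with |RB| = 24.9, B = (-17.68, 30.13). Then |UB| = |B − U| = 34.94.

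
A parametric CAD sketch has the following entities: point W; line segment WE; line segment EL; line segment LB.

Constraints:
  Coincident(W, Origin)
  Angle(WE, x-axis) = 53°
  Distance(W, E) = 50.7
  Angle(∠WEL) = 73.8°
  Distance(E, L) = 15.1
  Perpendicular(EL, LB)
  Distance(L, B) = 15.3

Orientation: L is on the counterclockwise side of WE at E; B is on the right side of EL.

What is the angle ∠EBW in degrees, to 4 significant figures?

43.77°

W is at the origin; WE runs at 53.0° with length 50.7, so E = 50.7·(cos 53.0°, sin 53.0°) = (30.51, 40.49). ∠WEL = 73.8°, so EL runs at 53.0° + (180° − 73.8°) = 159.2° from the x-axis; with |EL| = 15.1, L = E + 15.1·(cos 159.2°, sin 159.2°) = (16.40, 45.85). The perpendicularity gives LB at right angles to EL; with |LB| = 15.3 on the right of EL, B = L + 15.3·(0.3551, 0.9348) = (21.83, 60.16). Then cos ∠EBW = BE·BW / (|BE||BW|), giving 43.77°.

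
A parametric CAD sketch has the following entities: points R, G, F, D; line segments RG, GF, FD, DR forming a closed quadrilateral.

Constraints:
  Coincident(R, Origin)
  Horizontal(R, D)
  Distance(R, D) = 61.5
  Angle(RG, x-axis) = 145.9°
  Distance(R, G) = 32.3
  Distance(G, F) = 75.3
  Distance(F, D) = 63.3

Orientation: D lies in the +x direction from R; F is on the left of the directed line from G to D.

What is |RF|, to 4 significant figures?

69.03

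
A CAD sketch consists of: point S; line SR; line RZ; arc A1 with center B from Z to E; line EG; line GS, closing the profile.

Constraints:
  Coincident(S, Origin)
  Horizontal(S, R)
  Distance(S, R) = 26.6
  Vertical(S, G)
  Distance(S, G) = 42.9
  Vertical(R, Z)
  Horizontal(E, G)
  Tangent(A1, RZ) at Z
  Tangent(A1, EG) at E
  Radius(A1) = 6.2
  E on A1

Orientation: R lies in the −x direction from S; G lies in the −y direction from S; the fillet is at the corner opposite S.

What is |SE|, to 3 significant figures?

47.5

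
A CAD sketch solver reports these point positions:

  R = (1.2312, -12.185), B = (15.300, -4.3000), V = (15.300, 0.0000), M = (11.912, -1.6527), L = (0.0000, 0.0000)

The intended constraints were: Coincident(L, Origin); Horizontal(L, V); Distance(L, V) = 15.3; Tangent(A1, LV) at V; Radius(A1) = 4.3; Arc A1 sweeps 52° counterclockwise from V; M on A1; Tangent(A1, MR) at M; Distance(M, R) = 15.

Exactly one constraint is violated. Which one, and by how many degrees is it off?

Tangent(A1, MR) at M — off by 7.40°.

L = (0.00, 0.00) ✓; L.y = 0.00, V.y = 0.00 ✓; |LV| = 15.30 ✓; ∠(BV, VL) = 90.00° ✓; |BV| = 4.300 ✓; bearing(B→M) − bearing(B→V) = 52.00° ✓; |BM| = 4.300 ✓; ∠(BM, MR) = 97.40° ✗; |MR| = 15.00 ✓.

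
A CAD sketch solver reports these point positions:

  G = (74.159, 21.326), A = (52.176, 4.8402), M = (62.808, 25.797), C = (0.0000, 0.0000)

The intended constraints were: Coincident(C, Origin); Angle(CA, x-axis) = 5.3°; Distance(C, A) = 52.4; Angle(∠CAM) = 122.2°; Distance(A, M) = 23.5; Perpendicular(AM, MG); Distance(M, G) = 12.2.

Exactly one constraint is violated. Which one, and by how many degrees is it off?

Perpendicular(AM, MG) — off by 5.40°.

C = (0.00, 0.00) ✓; CA at 5.300° ✓; |CA| = 52.40 ✓; ∠CAM = 122.2° ✓; |AM| = 23.50 ✓; ∠(AM, MG) = 84.60° ✗; |MG| = 12.20 ✓.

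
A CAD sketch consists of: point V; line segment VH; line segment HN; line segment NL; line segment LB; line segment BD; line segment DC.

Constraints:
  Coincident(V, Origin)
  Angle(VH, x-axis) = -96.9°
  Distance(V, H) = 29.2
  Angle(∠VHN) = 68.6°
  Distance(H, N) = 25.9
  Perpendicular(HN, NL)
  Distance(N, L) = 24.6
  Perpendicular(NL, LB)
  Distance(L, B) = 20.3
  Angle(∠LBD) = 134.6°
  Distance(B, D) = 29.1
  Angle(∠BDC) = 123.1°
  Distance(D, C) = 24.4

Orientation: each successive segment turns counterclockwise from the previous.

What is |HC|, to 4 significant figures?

22.16

∠LBD = 134.6° gives BD at -120.1° from the x-axis; with |BD| = 29.1, D = (-18.84, -28.95). ∠BDC = 123.1° gives DC at -63.20° from the x-axis; with |DC| = 24.4, C = (-7.838, -50.72). Then |HC| = |C − H| = 22.16.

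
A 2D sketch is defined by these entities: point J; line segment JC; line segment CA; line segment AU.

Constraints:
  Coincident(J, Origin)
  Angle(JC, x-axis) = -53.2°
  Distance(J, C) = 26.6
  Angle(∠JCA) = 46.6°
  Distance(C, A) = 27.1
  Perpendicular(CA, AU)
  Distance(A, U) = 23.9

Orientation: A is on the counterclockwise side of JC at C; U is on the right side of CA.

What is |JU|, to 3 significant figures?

44.1

J is at the origin; JC runs at -53.2° with length 26.6, so C = 26.6·(cos -53.2°, sin -53.2°) = (15.9, -21.3). ∠JCA = 46.6°, so CA runs at -53.2° + (180° − 46.6°) = 80.2° from the x-axis; with |CA| = 27.1, A = C + 27.1·(cos 80.2°, sin 80.2°) = (20.5, 5.41). CA ⟂ AU; with |AU| = 23.9 on the right of CA, U = A + 23.9·(0.985, -0.170) = (44.1, 1.34). Then |JU| = |U − J| = 44.1.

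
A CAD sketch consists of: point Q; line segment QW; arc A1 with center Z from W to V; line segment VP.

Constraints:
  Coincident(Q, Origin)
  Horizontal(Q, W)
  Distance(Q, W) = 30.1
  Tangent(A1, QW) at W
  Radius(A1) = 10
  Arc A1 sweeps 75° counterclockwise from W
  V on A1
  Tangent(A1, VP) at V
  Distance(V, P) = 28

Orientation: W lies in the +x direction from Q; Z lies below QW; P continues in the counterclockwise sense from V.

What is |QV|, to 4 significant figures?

21.74

Since A1 is tangent to QW there, ZW ⟂ QW, so Z = W + (0, -10) = (30.10, -10.00). On A1, W sits at bearing 90° from Z; a 75° counterclockwise sweep puts V at bearing 165°, so V = Z + 10.0·(cos 165°, sin 165°) = (20.44, -7.412). Then |QV| = |V − Q| = 21.74.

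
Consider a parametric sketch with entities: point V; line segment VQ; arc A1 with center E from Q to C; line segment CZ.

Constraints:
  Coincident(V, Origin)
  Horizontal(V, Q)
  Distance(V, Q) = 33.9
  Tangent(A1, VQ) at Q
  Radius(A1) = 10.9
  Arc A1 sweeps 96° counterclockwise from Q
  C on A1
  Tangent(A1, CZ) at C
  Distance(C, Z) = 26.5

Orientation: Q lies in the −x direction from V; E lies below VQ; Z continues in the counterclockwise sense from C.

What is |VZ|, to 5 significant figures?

56.882

V is at the origin; VQ is horizontal with |VQ| = 33.9 and Q on the −x side, so Q = (-33.900, 0.0000). The tangent condition forces EQ to be normal to VQ, so E = Q + (0, -10.9) = (-33.900, -10.900). On A1, Q sits at bearing 90° from E; a 96° counterclockwise sweep puts C at bearing 186°, so C = E + 10.9·(cos 186°, sin 186°) = (-44.740, -12.039). A1 meets CZ tangentially, so EC is at right angles to CZ, so CZ runs along (−sin 186°, cos 186°); with |CZ| = 26.5, Z = (-41.970, -38.394). Then |VZ| = |Z − V| = 56.882.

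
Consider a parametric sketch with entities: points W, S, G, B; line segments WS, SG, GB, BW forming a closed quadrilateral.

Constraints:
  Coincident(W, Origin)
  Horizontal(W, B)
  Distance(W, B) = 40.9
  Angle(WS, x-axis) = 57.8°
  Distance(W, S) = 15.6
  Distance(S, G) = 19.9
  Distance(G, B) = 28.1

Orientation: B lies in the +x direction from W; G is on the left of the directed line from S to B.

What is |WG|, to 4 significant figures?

34.54

Checks: |SG| = 19.90 ✓; |GB| = 28.10 ✓.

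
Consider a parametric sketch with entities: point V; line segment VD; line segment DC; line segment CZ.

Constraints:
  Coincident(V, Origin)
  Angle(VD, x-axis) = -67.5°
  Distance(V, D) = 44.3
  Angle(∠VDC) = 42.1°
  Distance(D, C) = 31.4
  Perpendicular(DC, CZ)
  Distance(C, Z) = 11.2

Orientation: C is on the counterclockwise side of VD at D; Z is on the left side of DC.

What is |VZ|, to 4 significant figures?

18.56

V is at the origin; VD runs at -67.5° with length 44.3, so D = 44.3·(cos -67.5°, sin -67.5°) = (16.95, -40.93). ∠VDC = 42.1°, so DC runs at -67.5° + (180° − 42.1°) = 70.40° from the x-axis; with |DC| = 31.4, C = D + 31.4·(cos 70.40°, sin 70.40°) = (27.49, -11.35). DC is perpendicular to CZ; with |CZ| = 11.2 on the left of DC, Z = C + 11.2·(-0.9421, 0.3355) = (16.94, -7.590). Then |VZ| = |Z − V| = 18.56.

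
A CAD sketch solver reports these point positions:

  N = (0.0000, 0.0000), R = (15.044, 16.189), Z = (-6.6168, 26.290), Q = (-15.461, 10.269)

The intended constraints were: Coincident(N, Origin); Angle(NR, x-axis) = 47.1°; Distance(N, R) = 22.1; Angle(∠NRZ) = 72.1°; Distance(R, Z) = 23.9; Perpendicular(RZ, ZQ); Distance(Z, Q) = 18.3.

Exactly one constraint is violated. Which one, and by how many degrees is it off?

Perpendicular(RZ, ZQ) — off by 3.90°.

N = (0.00, 0.00) ✓; NR at 47.10° ✓; |NR| = 22.10 ✓; ∠NRZ = 72.10° ✓; |RZ| = 23.90 ✓; ∠(RZ, ZQ) = 86.10° ✗; |ZQ| = 18.30 ✓.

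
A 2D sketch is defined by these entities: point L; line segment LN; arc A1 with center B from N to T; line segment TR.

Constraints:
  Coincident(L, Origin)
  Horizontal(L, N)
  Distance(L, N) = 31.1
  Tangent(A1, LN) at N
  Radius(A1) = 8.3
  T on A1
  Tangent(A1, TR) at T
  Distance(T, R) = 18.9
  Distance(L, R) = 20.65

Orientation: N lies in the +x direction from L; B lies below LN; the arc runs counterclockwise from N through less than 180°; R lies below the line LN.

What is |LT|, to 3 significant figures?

25.1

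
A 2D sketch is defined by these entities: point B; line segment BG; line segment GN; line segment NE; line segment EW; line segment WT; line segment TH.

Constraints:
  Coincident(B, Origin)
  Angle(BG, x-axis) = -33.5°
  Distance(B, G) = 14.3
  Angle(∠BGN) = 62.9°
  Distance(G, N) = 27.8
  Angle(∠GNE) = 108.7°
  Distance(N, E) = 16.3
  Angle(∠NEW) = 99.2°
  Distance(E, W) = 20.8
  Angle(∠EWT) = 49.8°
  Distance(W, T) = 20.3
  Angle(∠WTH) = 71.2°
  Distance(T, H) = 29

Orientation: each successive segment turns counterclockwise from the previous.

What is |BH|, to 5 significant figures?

38.050

B is at the origin; BG runs at -33.5° with length 14.3, so G = (11.925, -7.8927). ∠BGN = 62.9° gives GN at 83.600° from the x-axis; with |GN| = 27.8, N = (15.023, 19.734). ∠GNE = 108.7° gives NE at 154.90° from the x-axis; with |NE| = 16.3, E = (0.26263, 26.648). ∠NEW = 99.2° gives EW at -124.30° from the x-axis; with |EW| = 20.8, W = (-11.459, 9.4657). ∠EWT = 49.8° gives WT at 5.9000° from the x-axis; with |WT| = 20.3, T = (8.7338, 11.552). ∠WTH = 71.2° gives TH at 114.70° from the x-axis; with |TH| = 29.0, H = (-3.3844, 37.899). Then |BH| = |H − B| = 38.050.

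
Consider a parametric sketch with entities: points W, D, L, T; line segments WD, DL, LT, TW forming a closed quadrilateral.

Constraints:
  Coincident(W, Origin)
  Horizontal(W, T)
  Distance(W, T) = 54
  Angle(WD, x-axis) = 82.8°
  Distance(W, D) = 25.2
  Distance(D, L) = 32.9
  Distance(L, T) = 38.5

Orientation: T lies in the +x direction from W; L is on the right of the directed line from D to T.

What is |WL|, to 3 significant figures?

16.7

W is at the origin; WT is horizontal with |WT| = 54.0 and T in +x, so T = (54.0, 0). WD runs at 82.8° with |WD| = 25.2, so D = (3.16, 25.0). L is determined by |DL| = 32.9 and |LT| = 38.5 together: it lies at the intersection of circle(D, 32.9) and circle(T, 38.5). With |DT| = 56.7, the foot of the radical line on DT is 24.8 from D and the perpendicular offset is √(32.9² − 24.8²) = 21.6. Taking the right-of-DT solution: L = (15.9, -5.34).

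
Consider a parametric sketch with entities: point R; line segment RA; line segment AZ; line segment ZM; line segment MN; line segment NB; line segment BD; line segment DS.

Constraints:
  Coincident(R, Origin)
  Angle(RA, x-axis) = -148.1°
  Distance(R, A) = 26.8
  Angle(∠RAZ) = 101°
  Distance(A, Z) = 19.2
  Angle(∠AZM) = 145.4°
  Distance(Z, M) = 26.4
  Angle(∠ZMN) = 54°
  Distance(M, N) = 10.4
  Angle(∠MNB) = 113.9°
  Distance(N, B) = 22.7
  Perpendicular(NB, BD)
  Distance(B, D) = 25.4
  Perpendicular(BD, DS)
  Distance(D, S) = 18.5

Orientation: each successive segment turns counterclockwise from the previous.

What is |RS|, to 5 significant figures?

59.080

The perpendicularity gives BD at right angles to NB, so BD runs at -112.40°; with |BD| = 25.4, D = (-25.085, -51.489). BD ⟂ DS, so DS runs at -22.400°; with |DS| = 18.5, S = (-7.9807, -58.539). Then |RS| = |S − R| = 59.080.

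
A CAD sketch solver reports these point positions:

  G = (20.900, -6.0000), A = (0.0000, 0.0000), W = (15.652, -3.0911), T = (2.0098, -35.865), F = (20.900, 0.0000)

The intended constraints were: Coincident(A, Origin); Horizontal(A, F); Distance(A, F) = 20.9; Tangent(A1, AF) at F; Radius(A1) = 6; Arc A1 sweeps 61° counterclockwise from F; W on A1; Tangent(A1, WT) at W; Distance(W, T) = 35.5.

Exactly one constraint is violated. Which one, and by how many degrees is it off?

Tangent(A1, WT) at W — off by 6.40°.

A = (0.00, 0.00) ✓; A.y = 0.00, F.y = 0.00 ✓; |AF| = 20.90 ✓; ∠(GF, FA) = 90.00° ✓; |GF| = 6.000 ✓; bearing(G→W) − bearing(G→F) = 61.00° ✓; |GW| = 6.000 ✓; ∠(GW, WT) = 83.60° ✗; |WT| = 35.50 ✓.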